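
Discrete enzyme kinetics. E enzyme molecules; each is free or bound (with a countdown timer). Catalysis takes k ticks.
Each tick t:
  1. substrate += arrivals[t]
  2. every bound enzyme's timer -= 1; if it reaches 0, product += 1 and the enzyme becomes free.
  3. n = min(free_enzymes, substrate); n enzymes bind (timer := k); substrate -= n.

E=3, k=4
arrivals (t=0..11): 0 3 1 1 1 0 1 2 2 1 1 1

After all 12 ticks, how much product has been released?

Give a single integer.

Answer: 6

Derivation:
t=0: arr=0 -> substrate=0 bound=0 product=0
t=1: arr=3 -> substrate=0 bound=3 product=0
t=2: arr=1 -> substrate=1 bound=3 product=0
t=3: arr=1 -> substrate=2 bound=3 product=0
t=4: arr=1 -> substrate=3 bound=3 product=0
t=5: arr=0 -> substrate=0 bound=3 product=3
t=6: arr=1 -> substrate=1 bound=3 product=3
t=7: arr=2 -> substrate=3 bound=3 product=3
t=8: arr=2 -> substrate=5 bound=3 product=3
t=9: arr=1 -> substrate=3 bound=3 product=6
t=10: arr=1 -> substrate=4 bound=3 product=6
t=11: arr=1 -> substrate=5 bound=3 product=6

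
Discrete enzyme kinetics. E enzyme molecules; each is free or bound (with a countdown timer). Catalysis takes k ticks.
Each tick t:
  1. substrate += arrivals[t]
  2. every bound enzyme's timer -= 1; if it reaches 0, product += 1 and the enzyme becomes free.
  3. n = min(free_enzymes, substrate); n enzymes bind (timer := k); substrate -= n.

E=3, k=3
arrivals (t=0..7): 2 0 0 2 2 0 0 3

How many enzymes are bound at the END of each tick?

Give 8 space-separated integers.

t=0: arr=2 -> substrate=0 bound=2 product=0
t=1: arr=0 -> substrate=0 bound=2 product=0
t=2: arr=0 -> substrate=0 bound=2 product=0
t=3: arr=2 -> substrate=0 bound=2 product=2
t=4: arr=2 -> substrate=1 bound=3 product=2
t=5: arr=0 -> substrate=1 bound=3 product=2
t=6: arr=0 -> substrate=0 bound=2 product=4
t=7: arr=3 -> substrate=1 bound=3 product=5

Answer: 2 2 2 2 3 3 2 3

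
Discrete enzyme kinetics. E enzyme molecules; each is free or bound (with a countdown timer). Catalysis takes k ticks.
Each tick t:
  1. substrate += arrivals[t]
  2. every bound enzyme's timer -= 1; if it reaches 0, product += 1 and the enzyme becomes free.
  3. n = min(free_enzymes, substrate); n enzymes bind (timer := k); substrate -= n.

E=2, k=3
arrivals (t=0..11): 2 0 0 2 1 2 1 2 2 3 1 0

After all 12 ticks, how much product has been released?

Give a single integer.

Answer: 6

Derivation:
t=0: arr=2 -> substrate=0 bound=2 product=0
t=1: arr=0 -> substrate=0 bound=2 product=0
t=2: arr=0 -> substrate=0 bound=2 product=0
t=3: arr=2 -> substrate=0 bound=2 product=2
t=4: arr=1 -> substrate=1 bound=2 product=2
t=5: arr=2 -> substrate=3 bound=2 product=2
t=6: arr=1 -> substrate=2 bound=2 product=4
t=7: arr=2 -> substrate=4 bound=2 product=4
t=8: arr=2 -> substrate=6 bound=2 product=4
t=9: arr=3 -> substrate=7 bound=2 product=6
t=10: arr=1 -> substrate=8 bound=2 product=6
t=11: arr=0 -> substrate=8 bound=2 product=6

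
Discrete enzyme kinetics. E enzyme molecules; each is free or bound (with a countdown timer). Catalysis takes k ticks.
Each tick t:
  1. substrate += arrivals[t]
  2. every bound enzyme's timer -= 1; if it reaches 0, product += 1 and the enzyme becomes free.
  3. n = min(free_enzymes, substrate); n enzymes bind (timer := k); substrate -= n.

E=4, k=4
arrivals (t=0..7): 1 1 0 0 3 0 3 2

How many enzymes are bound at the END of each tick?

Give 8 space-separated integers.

t=0: arr=1 -> substrate=0 bound=1 product=0
t=1: arr=1 -> substrate=0 bound=2 product=0
t=2: arr=0 -> substrate=0 bound=2 product=0
t=3: arr=0 -> substrate=0 bound=2 product=0
t=4: arr=3 -> substrate=0 bound=4 product=1
t=5: arr=0 -> substrate=0 bound=3 product=2
t=6: arr=3 -> substrate=2 bound=4 product=2
t=7: arr=2 -> substrate=4 bound=4 product=2

Answer: 1 2 2 2 4 3 4 4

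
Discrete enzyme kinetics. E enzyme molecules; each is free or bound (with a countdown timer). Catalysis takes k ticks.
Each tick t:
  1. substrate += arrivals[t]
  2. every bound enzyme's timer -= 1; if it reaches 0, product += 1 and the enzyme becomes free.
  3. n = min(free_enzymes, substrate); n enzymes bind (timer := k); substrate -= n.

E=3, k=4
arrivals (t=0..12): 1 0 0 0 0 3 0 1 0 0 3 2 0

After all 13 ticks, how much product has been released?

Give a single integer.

t=0: arr=1 -> substrate=0 bound=1 product=0
t=1: arr=0 -> substrate=0 bound=1 product=0
t=2: arr=0 -> substrate=0 bound=1 product=0
t=3: arr=0 -> substrate=0 bound=1 product=0
t=4: arr=0 -> substrate=0 bound=0 product=1
t=5: arr=3 -> substrate=0 bound=3 product=1
t=6: arr=0 -> substrate=0 bound=3 product=1
t=7: arr=1 -> substrate=1 bound=3 product=1
t=8: arr=0 -> substrate=1 bound=3 product=1
t=9: arr=0 -> substrate=0 bound=1 product=4
t=10: arr=3 -> substrate=1 bound=3 product=4
t=11: arr=2 -> substrate=3 bound=3 product=4
t=12: arr=0 -> substrate=3 bound=3 product=4

Answer: 4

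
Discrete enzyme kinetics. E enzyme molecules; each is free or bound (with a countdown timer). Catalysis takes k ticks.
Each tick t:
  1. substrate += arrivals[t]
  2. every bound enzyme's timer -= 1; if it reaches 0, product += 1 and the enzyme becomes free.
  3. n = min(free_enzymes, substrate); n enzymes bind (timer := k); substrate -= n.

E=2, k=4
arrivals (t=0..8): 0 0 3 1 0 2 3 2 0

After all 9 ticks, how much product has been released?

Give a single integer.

t=0: arr=0 -> substrate=0 bound=0 product=0
t=1: arr=0 -> substrate=0 bound=0 product=0
t=2: arr=3 -> substrate=1 bound=2 product=0
t=3: arr=1 -> substrate=2 bound=2 product=0
t=4: arr=0 -> substrate=2 bound=2 product=0
t=5: arr=2 -> substrate=4 bound=2 product=0
t=6: arr=3 -> substrate=5 bound=2 product=2
t=7: arr=2 -> substrate=7 bound=2 product=2
t=8: arr=0 -> substrate=7 bound=2 product=2

Answer: 2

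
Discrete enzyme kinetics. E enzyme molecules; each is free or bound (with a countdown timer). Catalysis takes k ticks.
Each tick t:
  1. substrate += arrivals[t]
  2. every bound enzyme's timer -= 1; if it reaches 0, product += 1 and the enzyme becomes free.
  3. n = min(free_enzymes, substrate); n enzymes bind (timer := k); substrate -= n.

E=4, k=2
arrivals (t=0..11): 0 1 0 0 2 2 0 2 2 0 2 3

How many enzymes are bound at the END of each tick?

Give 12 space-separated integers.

Answer: 0 1 1 0 2 4 2 2 4 2 2 4

Derivation:
t=0: arr=0 -> substrate=0 bound=0 product=0
t=1: arr=1 -> substrate=0 bound=1 product=0
t=2: arr=0 -> substrate=0 bound=1 product=0
t=3: arr=0 -> substrate=0 bound=0 product=1
t=4: arr=2 -> substrate=0 bound=2 product=1
t=5: arr=2 -> substrate=0 bound=4 product=1
t=6: arr=0 -> substrate=0 bound=2 product=3
t=7: arr=2 -> substrate=0 bound=2 product=5
t=8: arr=2 -> substrate=0 bound=4 product=5
t=9: arr=0 -> substrate=0 bound=2 product=7
t=10: arr=2 -> substrate=0 bound=2 product=9
t=11: arr=3 -> substrate=1 bound=4 product=9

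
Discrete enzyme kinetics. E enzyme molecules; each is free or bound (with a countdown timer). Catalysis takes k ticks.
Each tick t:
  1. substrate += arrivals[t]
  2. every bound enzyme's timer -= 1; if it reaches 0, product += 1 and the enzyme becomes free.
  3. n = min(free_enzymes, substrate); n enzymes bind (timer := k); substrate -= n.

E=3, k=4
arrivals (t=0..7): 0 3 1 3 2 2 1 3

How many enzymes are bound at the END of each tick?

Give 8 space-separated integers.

t=0: arr=0 -> substrate=0 bound=0 product=0
t=1: arr=3 -> substrate=0 bound=3 product=0
t=2: arr=1 -> substrate=1 bound=3 product=0
t=3: arr=3 -> substrate=4 bound=3 product=0
t=4: arr=2 -> substrate=6 bound=3 product=0
t=5: arr=2 -> substrate=5 bound=3 product=3
t=6: arr=1 -> substrate=6 bound=3 product=3
t=7: arr=3 -> substrate=9 bound=3 product=3

Answer: 0 3 3 3 3 3 3 3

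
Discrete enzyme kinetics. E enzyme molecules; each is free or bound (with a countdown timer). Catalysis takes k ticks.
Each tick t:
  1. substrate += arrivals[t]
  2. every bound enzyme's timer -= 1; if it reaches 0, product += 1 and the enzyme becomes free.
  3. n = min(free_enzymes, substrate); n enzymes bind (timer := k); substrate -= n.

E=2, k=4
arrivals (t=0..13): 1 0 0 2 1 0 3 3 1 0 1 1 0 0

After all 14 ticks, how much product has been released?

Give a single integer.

t=0: arr=1 -> substrate=0 bound=1 product=0
t=1: arr=0 -> substrate=0 bound=1 product=0
t=2: arr=0 -> substrate=0 bound=1 product=0
t=3: arr=2 -> substrate=1 bound=2 product=0
t=4: arr=1 -> substrate=1 bound=2 product=1
t=5: arr=0 -> substrate=1 bound=2 product=1
t=6: arr=3 -> substrate=4 bound=2 product=1
t=7: arr=3 -> substrate=6 bound=2 product=2
t=8: arr=1 -> substrate=6 bound=2 product=3
t=9: arr=0 -> substrate=6 bound=2 product=3
t=10: arr=1 -> substrate=7 bound=2 product=3
t=11: arr=1 -> substrate=7 bound=2 product=4
t=12: arr=0 -> substrate=6 bound=2 product=5
t=13: arr=0 -> substrate=6 bound=2 product=5

Answer: 5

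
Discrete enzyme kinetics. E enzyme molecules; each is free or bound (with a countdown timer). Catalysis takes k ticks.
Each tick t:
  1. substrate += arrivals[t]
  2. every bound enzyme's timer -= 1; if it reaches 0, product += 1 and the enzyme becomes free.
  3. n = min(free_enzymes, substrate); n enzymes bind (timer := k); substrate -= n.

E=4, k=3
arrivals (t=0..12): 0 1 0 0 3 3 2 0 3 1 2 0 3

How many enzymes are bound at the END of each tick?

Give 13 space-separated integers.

t=0: arr=0 -> substrate=0 bound=0 product=0
t=1: arr=1 -> substrate=0 bound=1 product=0
t=2: arr=0 -> substrate=0 bound=1 product=0
t=3: arr=0 -> substrate=0 bound=1 product=0
t=4: arr=3 -> substrate=0 bound=3 product=1
t=5: arr=3 -> substrate=2 bound=4 product=1
t=6: arr=2 -> substrate=4 bound=4 product=1
t=7: arr=0 -> substrate=1 bound=4 product=4
t=8: arr=3 -> substrate=3 bound=4 product=5
t=9: arr=1 -> substrate=4 bound=4 product=5
t=10: arr=2 -> substrate=3 bound=4 product=8
t=11: arr=0 -> substrate=2 bound=4 product=9
t=12: arr=3 -> substrate=5 bound=4 product=9

Answer: 0 1 1 1 3 4 4 4 4 4 4 4 4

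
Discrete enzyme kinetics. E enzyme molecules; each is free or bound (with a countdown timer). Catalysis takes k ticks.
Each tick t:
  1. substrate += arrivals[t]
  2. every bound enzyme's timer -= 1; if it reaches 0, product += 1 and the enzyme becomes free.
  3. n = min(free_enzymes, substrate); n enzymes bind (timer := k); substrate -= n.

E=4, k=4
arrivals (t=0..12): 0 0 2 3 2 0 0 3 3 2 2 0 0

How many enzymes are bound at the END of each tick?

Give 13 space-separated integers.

Answer: 0 0 2 4 4 4 4 4 4 4 4 4 4

Derivation:
t=0: arr=0 -> substrate=0 bound=0 product=0
t=1: arr=0 -> substrate=0 bound=0 product=0
t=2: arr=2 -> substrate=0 bound=2 product=0
t=3: arr=3 -> substrate=1 bound=4 product=0
t=4: arr=2 -> substrate=3 bound=4 product=0
t=5: arr=0 -> substrate=3 bound=4 product=0
t=6: arr=0 -> substrate=1 bound=4 product=2
t=7: arr=3 -> substrate=2 bound=4 product=4
t=8: arr=3 -> substrate=5 bound=4 product=4
t=9: arr=2 -> substrate=7 bound=4 product=4
t=10: arr=2 -> substrate=7 bound=4 product=6
t=11: arr=0 -> substrate=5 bound=4 product=8
t=12: arr=0 -> substrate=5 bound=4 product=8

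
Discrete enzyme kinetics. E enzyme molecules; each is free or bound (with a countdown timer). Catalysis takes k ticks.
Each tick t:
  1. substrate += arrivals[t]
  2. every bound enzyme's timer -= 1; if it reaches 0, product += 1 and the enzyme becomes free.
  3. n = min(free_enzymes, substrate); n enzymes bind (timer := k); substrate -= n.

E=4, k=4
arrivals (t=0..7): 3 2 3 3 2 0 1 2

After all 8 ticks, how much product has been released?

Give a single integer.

Answer: 4

Derivation:
t=0: arr=3 -> substrate=0 bound=3 product=0
t=1: arr=2 -> substrate=1 bound=4 product=0
t=2: arr=3 -> substrate=4 bound=4 product=0
t=3: arr=3 -> substrate=7 bound=4 product=0
t=4: arr=2 -> substrate=6 bound=4 product=3
t=5: arr=0 -> substrate=5 bound=4 product=4
t=6: arr=1 -> substrate=6 bound=4 product=4
t=7: arr=2 -> substrate=8 bound=4 product=4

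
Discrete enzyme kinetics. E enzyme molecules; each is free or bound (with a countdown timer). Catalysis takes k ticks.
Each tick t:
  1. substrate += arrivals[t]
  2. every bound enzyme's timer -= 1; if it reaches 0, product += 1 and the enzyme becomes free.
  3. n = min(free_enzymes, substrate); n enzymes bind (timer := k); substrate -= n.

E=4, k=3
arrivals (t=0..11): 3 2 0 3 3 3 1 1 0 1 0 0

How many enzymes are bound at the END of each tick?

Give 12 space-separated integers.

t=0: arr=3 -> substrate=0 bound=3 product=0
t=1: arr=2 -> substrate=1 bound=4 product=0
t=2: arr=0 -> substrate=1 bound=4 product=0
t=3: arr=3 -> substrate=1 bound=4 product=3
t=4: arr=3 -> substrate=3 bound=4 product=4
t=5: arr=3 -> substrate=6 bound=4 product=4
t=6: arr=1 -> substrate=4 bound=4 product=7
t=7: arr=1 -> substrate=4 bound=4 product=8
t=8: arr=0 -> substrate=4 bound=4 product=8
t=9: arr=1 -> substrate=2 bound=4 product=11
t=10: arr=0 -> substrate=1 bound=4 product=12
t=11: arr=0 -> substrate=1 bound=4 product=12

Answer: 3 4 4 4 4 4 4 4 4 4 4 4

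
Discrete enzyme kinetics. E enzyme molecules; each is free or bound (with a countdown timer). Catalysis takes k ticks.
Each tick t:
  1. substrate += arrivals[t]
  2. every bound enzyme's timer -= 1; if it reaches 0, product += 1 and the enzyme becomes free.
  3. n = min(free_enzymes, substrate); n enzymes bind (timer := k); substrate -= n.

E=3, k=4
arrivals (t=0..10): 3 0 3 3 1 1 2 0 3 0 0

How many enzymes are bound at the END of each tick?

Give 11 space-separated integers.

Answer: 3 3 3 3 3 3 3 3 3 3 3

Derivation:
t=0: arr=3 -> substrate=0 bound=3 product=0
t=1: arr=0 -> substrate=0 bound=3 product=0
t=2: arr=3 -> substrate=3 bound=3 product=0
t=3: arr=3 -> substrate=6 bound=3 product=0
t=4: arr=1 -> substrate=4 bound=3 product=3
t=5: arr=1 -> substrate=5 bound=3 product=3
t=6: arr=2 -> substrate=7 bound=3 product=3
t=7: arr=0 -> substrate=7 bound=3 product=3
t=8: arr=3 -> substrate=7 bound=3 product=6
t=9: arr=0 -> substrate=7 bound=3 product=6
t=10: arr=0 -> substrate=7 bound=3 product=6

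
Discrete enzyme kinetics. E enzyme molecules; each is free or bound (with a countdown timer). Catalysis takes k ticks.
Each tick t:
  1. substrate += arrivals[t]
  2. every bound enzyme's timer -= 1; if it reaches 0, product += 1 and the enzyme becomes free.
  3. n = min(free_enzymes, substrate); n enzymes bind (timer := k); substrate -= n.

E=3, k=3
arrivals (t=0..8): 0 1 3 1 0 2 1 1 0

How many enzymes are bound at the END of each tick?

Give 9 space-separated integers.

t=0: arr=0 -> substrate=0 bound=0 product=0
t=1: arr=1 -> substrate=0 bound=1 product=0
t=2: arr=3 -> substrate=1 bound=3 product=0
t=3: arr=1 -> substrate=2 bound=3 product=0
t=4: arr=0 -> substrate=1 bound=3 product=1
t=5: arr=2 -> substrate=1 bound=3 product=3
t=6: arr=1 -> substrate=2 bound=3 product=3
t=7: arr=1 -> substrate=2 bound=3 product=4
t=8: arr=0 -> substrate=0 bound=3 product=6

Answer: 0 1 3 3 3 3 3 3 3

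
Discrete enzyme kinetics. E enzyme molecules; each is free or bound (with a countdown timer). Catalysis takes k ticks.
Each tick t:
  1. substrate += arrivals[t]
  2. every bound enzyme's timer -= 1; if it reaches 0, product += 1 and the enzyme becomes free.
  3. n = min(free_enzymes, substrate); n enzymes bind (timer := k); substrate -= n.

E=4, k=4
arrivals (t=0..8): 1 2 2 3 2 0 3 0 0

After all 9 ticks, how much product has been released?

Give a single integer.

Answer: 5

Derivation:
t=0: arr=1 -> substrate=0 bound=1 product=0
t=1: arr=2 -> substrate=0 bound=3 product=0
t=2: arr=2 -> substrate=1 bound=4 product=0
t=3: arr=3 -> substrate=4 bound=4 product=0
t=4: arr=2 -> substrate=5 bound=4 product=1
t=5: arr=0 -> substrate=3 bound=4 product=3
t=6: arr=3 -> substrate=5 bound=4 product=4
t=7: arr=0 -> substrate=5 bound=4 product=4
t=8: arr=0 -> substrate=4 bound=4 product=5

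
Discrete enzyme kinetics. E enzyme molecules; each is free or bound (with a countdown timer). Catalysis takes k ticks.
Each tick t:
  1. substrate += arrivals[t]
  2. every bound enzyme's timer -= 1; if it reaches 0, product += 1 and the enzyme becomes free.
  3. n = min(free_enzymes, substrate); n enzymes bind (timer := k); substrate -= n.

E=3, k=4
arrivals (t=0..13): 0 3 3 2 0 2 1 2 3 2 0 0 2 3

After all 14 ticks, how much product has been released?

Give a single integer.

t=0: arr=0 -> substrate=0 bound=0 product=0
t=1: arr=3 -> substrate=0 bound=3 product=0
t=2: arr=3 -> substrate=3 bound=3 product=0
t=3: arr=2 -> substrate=5 bound=3 product=0
t=4: arr=0 -> substrate=5 bound=3 product=0
t=5: arr=2 -> substrate=4 bound=3 product=3
t=6: arr=1 -> substrate=5 bound=3 product=3
t=7: arr=2 -> substrate=7 bound=3 product=3
t=8: arr=3 -> substrate=10 bound=3 product=3
t=9: arr=2 -> substrate=9 bound=3 product=6
t=10: arr=0 -> substrate=9 bound=3 product=6
t=11: arr=0 -> substrate=9 bound=3 product=6
t=12: arr=2 -> substrate=11 bound=3 product=6
t=13: arr=3 -> substrate=11 bound=3 product=9

Answer: 9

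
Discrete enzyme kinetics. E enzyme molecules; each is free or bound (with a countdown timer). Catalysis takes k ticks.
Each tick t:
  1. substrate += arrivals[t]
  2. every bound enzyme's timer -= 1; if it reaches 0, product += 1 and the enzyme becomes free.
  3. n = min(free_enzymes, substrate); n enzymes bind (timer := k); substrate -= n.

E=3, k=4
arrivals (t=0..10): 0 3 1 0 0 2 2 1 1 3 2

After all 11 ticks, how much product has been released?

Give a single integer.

Answer: 6

Derivation:
t=0: arr=0 -> substrate=0 bound=0 product=0
t=1: arr=3 -> substrate=0 bound=3 product=0
t=2: arr=1 -> substrate=1 bound=3 product=0
t=3: arr=0 -> substrate=1 bound=3 product=0
t=4: arr=0 -> substrate=1 bound=3 product=0
t=5: arr=2 -> substrate=0 bound=3 product=3
t=6: arr=2 -> substrate=2 bound=3 product=3
t=7: arr=1 -> substrate=3 bound=3 product=3
t=8: arr=1 -> substrate=4 bound=3 product=3
t=9: arr=3 -> substrate=4 bound=3 product=6
t=10: arr=2 -> substrate=6 bound=3 product=6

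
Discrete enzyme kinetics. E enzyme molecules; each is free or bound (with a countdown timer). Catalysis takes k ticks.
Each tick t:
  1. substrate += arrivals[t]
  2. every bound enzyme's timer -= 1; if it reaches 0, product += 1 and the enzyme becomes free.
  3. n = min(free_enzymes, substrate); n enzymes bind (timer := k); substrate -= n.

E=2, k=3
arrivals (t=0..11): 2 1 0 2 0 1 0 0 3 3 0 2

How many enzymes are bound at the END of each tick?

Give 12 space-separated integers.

Answer: 2 2 2 2 2 2 2 2 2 2 2 2

Derivation:
t=0: arr=2 -> substrate=0 bound=2 product=0
t=1: arr=1 -> substrate=1 bound=2 product=0
t=2: arr=0 -> substrate=1 bound=2 product=0
t=3: arr=2 -> substrate=1 bound=2 product=2
t=4: arr=0 -> substrate=1 bound=2 product=2
t=5: arr=1 -> substrate=2 bound=2 product=2
t=6: arr=0 -> substrate=0 bound=2 product=4
t=7: arr=0 -> substrate=0 bound=2 product=4
t=8: arr=3 -> substrate=3 bound=2 product=4
t=9: arr=3 -> substrate=4 bound=2 product=6
t=10: arr=0 -> substrate=4 bound=2 product=6
t=11: arr=2 -> substrate=6 bound=2 product=6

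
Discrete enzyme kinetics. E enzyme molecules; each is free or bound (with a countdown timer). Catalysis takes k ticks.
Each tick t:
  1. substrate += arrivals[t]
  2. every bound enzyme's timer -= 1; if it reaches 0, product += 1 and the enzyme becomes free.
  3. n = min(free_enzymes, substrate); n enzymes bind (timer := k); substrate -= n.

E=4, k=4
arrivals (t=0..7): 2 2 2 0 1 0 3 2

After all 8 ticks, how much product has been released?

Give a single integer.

Answer: 4

Derivation:
t=0: arr=2 -> substrate=0 bound=2 product=0
t=1: arr=2 -> substrate=0 bound=4 product=0
t=2: arr=2 -> substrate=2 bound=4 product=0
t=3: arr=0 -> substrate=2 bound=4 product=0
t=4: arr=1 -> substrate=1 bound=4 product=2
t=5: arr=0 -> substrate=0 bound=3 product=4
t=6: arr=3 -> substrate=2 bound=4 product=4
t=7: arr=2 -> substrate=4 bound=4 product=4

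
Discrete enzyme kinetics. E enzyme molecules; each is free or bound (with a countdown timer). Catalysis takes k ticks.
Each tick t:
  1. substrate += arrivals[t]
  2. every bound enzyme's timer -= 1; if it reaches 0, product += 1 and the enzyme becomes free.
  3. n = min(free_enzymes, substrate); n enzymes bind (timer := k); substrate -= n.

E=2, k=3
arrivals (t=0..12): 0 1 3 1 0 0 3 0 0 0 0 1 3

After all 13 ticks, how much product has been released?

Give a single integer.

t=0: arr=0 -> substrate=0 bound=0 product=0
t=1: arr=1 -> substrate=0 bound=1 product=0
t=2: arr=3 -> substrate=2 bound=2 product=0
t=3: arr=1 -> substrate=3 bound=2 product=0
t=4: arr=0 -> substrate=2 bound=2 product=1
t=5: arr=0 -> substrate=1 bound=2 product=2
t=6: arr=3 -> substrate=4 bound=2 product=2
t=7: arr=0 -> substrate=3 bound=2 product=3
t=8: arr=0 -> substrate=2 bound=2 product=4
t=9: arr=0 -> substrate=2 bound=2 product=4
t=10: arr=0 -> substrate=1 bound=2 product=5
t=11: arr=1 -> substrate=1 bound=2 product=6
t=12: arr=3 -> substrate=4 bound=2 product=6

Answer: 6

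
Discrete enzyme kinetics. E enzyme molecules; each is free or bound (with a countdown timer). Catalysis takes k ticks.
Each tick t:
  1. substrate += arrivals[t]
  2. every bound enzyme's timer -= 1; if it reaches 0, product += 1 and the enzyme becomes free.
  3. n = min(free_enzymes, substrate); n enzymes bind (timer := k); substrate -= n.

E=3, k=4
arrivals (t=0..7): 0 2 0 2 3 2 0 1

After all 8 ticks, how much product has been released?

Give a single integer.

t=0: arr=0 -> substrate=0 bound=0 product=0
t=1: arr=2 -> substrate=0 bound=2 product=0
t=2: arr=0 -> substrate=0 bound=2 product=0
t=3: arr=2 -> substrate=1 bound=3 product=0
t=4: arr=3 -> substrate=4 bound=3 product=0
t=5: arr=2 -> substrate=4 bound=3 product=2
t=6: arr=0 -> substrate=4 bound=3 product=2
t=7: arr=1 -> substrate=4 bound=3 product=3

Answer: 3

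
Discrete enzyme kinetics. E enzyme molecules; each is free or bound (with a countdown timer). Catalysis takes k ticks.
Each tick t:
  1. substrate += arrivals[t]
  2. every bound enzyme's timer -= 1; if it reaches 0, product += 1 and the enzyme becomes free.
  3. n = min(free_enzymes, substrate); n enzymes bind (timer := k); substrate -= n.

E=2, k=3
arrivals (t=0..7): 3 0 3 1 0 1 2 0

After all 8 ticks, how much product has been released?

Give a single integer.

t=0: arr=3 -> substrate=1 bound=2 product=0
t=1: arr=0 -> substrate=1 bound=2 product=0
t=2: arr=3 -> substrate=4 bound=2 product=0
t=3: arr=1 -> substrate=3 bound=2 product=2
t=4: arr=0 -> substrate=3 bound=2 product=2
t=5: arr=1 -> substrate=4 bound=2 product=2
t=6: arr=2 -> substrate=4 bound=2 product=4
t=7: arr=0 -> substrate=4 bound=2 product=4

Answer: 4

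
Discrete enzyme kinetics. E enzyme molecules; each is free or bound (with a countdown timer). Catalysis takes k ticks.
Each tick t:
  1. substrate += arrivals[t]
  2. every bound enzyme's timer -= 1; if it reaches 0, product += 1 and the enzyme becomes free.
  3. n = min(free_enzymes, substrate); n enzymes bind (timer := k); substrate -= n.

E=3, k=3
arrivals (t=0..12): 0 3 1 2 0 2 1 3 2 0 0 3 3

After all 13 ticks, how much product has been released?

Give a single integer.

t=0: arr=0 -> substrate=0 bound=0 product=0
t=1: arr=3 -> substrate=0 bound=3 product=0
t=2: arr=1 -> substrate=1 bound=3 product=0
t=3: arr=2 -> substrate=3 bound=3 product=0
t=4: arr=0 -> substrate=0 bound=3 product=3
t=5: arr=2 -> substrate=2 bound=3 product=3
t=6: arr=1 -> substrate=3 bound=3 product=3
t=7: arr=3 -> substrate=3 bound=3 product=6
t=8: arr=2 -> substrate=5 bound=3 product=6
t=9: arr=0 -> substrate=5 bound=3 product=6
t=10: arr=0 -> substrate=2 bound=3 product=9
t=11: arr=3 -> substrate=5 bound=3 product=9
t=12: arr=3 -> substrate=8 bound=3 product=9

Answer: 9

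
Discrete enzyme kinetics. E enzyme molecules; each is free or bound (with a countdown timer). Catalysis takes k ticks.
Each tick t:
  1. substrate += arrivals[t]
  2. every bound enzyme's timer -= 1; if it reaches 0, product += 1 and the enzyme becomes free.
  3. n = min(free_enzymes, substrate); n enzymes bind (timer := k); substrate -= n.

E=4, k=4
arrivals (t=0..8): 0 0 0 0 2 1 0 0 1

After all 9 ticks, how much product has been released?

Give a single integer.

Answer: 2

Derivation:
t=0: arr=0 -> substrate=0 bound=0 product=0
t=1: arr=0 -> substrate=0 bound=0 product=0
t=2: arr=0 -> substrate=0 bound=0 product=0
t=3: arr=0 -> substrate=0 bound=0 product=0
t=4: arr=2 -> substrate=0 bound=2 product=0
t=5: arr=1 -> substrate=0 bound=3 product=0
t=6: arr=0 -> substrate=0 bound=3 product=0
t=7: arr=0 -> substrate=0 bound=3 product=0
t=8: arr=1 -> substrate=0 bound=2 product=2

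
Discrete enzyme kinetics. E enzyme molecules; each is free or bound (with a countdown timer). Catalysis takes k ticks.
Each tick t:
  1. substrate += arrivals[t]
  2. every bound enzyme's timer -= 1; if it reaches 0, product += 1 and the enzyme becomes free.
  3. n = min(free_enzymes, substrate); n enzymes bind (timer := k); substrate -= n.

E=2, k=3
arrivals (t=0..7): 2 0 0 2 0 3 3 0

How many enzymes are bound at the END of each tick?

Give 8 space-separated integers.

t=0: arr=2 -> substrate=0 bound=2 product=0
t=1: arr=0 -> substrate=0 bound=2 product=0
t=2: arr=0 -> substrate=0 bound=2 product=0
t=3: arr=2 -> substrate=0 bound=2 product=2
t=4: arr=0 -> substrate=0 bound=2 product=2
t=5: arr=3 -> substrate=3 bound=2 product=2
t=6: arr=3 -> substrate=4 bound=2 product=4
t=7: arr=0 -> substrate=4 bound=2 product=4

Answer: 2 2 2 2 2 2 2 2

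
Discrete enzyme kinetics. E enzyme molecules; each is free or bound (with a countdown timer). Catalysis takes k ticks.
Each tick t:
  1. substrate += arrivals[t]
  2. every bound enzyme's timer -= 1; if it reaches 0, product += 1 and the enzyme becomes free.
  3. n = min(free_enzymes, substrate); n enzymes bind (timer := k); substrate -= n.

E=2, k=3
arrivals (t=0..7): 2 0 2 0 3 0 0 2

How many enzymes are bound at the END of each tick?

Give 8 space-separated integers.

Answer: 2 2 2 2 2 2 2 2

Derivation:
t=0: arr=2 -> substrate=0 bound=2 product=0
t=1: arr=0 -> substrate=0 bound=2 product=0
t=2: arr=2 -> substrate=2 bound=2 product=0
t=3: arr=0 -> substrate=0 bound=2 product=2
t=4: arr=3 -> substrate=3 bound=2 product=2
t=5: arr=0 -> substrate=3 bound=2 product=2
t=6: arr=0 -> substrate=1 bound=2 product=4
t=7: arr=2 -> substrate=3 bound=2 product=4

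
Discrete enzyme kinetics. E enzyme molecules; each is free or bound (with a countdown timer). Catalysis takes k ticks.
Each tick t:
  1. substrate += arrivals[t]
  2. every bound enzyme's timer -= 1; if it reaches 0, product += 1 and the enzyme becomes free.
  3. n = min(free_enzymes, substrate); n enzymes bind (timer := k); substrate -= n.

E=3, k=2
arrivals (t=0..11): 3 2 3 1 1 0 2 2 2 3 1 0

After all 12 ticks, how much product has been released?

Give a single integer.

Answer: 15

Derivation:
t=0: arr=3 -> substrate=0 bound=3 product=0
t=1: arr=2 -> substrate=2 bound=3 product=0
t=2: arr=3 -> substrate=2 bound=3 product=3
t=3: arr=1 -> substrate=3 bound=3 product=3
t=4: arr=1 -> substrate=1 bound=3 product=6
t=5: arr=0 -> substrate=1 bound=3 product=6
t=6: arr=2 -> substrate=0 bound=3 product=9
t=7: arr=2 -> substrate=2 bound=3 product=9
t=8: arr=2 -> substrate=1 bound=3 product=12
t=9: arr=3 -> substrate=4 bound=3 product=12
t=10: arr=1 -> substrate=2 bound=3 product=15
t=11: arr=0 -> substrate=2 bound=3 product=15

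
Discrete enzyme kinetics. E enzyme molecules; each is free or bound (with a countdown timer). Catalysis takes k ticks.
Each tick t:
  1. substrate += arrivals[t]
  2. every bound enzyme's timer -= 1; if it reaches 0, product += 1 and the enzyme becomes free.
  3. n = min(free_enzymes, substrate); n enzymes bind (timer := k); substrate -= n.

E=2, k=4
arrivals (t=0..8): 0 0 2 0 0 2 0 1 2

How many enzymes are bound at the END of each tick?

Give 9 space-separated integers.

Answer: 0 0 2 2 2 2 2 2 2

Derivation:
t=0: arr=0 -> substrate=0 bound=0 product=0
t=1: arr=0 -> substrate=0 bound=0 product=0
t=2: arr=2 -> substrate=0 bound=2 product=0
t=3: arr=0 -> substrate=0 bound=2 product=0
t=4: arr=0 -> substrate=0 bound=2 product=0
t=5: arr=2 -> substrate=2 bound=2 product=0
t=6: arr=0 -> substrate=0 bound=2 product=2
t=7: arr=1 -> substrate=1 bound=2 product=2
t=8: arr=2 -> substrate=3 bound=2 product=2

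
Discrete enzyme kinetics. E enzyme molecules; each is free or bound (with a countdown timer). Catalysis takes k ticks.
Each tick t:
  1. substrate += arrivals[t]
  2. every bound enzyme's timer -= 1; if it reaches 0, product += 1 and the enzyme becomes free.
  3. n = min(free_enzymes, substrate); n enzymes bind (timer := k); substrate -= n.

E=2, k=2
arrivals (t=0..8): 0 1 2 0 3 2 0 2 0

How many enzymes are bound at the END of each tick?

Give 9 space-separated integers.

Answer: 0 1 2 2 2 2 2 2 2

Derivation:
t=0: arr=0 -> substrate=0 bound=0 product=0
t=1: arr=1 -> substrate=0 bound=1 product=0
t=2: arr=2 -> substrate=1 bound=2 product=0
t=3: arr=0 -> substrate=0 bound=2 product=1
t=4: arr=3 -> substrate=2 bound=2 product=2
t=5: arr=2 -> substrate=3 bound=2 product=3
t=6: arr=0 -> substrate=2 bound=2 product=4
t=7: arr=2 -> substrate=3 bound=2 product=5
t=8: arr=0 -> substrate=2 bound=2 product=6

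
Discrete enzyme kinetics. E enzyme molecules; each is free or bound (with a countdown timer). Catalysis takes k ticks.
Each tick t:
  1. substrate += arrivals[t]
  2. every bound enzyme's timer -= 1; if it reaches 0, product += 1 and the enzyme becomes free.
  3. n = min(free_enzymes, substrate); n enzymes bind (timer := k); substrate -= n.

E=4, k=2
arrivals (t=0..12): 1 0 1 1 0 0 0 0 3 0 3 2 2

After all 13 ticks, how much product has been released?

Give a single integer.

t=0: arr=1 -> substrate=0 bound=1 product=0
t=1: arr=0 -> substrate=0 bound=1 product=0
t=2: arr=1 -> substrate=0 bound=1 product=1
t=3: arr=1 -> substrate=0 bound=2 product=1
t=4: arr=0 -> substrate=0 bound=1 product=2
t=5: arr=0 -> substrate=0 bound=0 product=3
t=6: arr=0 -> substrate=0 bound=0 product=3
t=7: arr=0 -> substrate=0 bound=0 product=3
t=8: arr=3 -> substrate=0 bound=3 product=3
t=9: arr=0 -> substrate=0 bound=3 product=3
t=10: arr=3 -> substrate=0 bound=3 product=6
t=11: arr=2 -> substrate=1 bound=4 product=6
t=12: arr=2 -> substrate=0 bound=4 product=9

Answer: 9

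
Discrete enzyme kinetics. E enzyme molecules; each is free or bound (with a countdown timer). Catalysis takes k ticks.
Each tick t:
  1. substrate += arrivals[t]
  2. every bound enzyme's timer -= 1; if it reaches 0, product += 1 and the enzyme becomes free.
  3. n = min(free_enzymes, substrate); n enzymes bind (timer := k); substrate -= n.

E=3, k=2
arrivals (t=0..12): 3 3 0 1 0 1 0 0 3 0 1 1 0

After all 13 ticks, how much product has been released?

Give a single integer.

Answer: 12

Derivation:
t=0: arr=3 -> substrate=0 bound=3 product=0
t=1: arr=3 -> substrate=3 bound=3 product=0
t=2: arr=0 -> substrate=0 bound=3 product=3
t=3: arr=1 -> substrate=1 bound=3 product=3
t=4: arr=0 -> substrate=0 bound=1 product=6
t=5: arr=1 -> substrate=0 bound=2 product=6
t=6: arr=0 -> substrate=0 bound=1 product=7
t=7: arr=0 -> substrate=0 bound=0 product=8
t=8: arr=3 -> substrate=0 bound=3 product=8
t=9: arr=0 -> substrate=0 bound=3 product=8
t=10: arr=1 -> substrate=0 bound=1 product=11
t=11: arr=1 -> substrate=0 bound=2 product=11
t=12: arr=0 -> substrate=0 bound=1 product=12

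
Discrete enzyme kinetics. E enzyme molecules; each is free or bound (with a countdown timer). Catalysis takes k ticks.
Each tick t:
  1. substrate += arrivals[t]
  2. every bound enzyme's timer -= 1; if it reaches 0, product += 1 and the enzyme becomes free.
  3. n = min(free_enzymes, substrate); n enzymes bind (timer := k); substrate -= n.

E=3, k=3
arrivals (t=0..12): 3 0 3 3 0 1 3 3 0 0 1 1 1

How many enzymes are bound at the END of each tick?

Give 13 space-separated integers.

t=0: arr=3 -> substrate=0 bound=3 product=0
t=1: arr=0 -> substrate=0 bound=3 product=0
t=2: arr=3 -> substrate=3 bound=3 product=0
t=3: arr=3 -> substrate=3 bound=3 product=3
t=4: arr=0 -> substrate=3 bound=3 product=3
t=5: arr=1 -> substrate=4 bound=3 product=3
t=6: arr=3 -> substrate=4 bound=3 product=6
t=7: arr=3 -> substrate=7 bound=3 product=6
t=8: arr=0 -> substrate=7 bound=3 product=6
t=9: arr=0 -> substrate=4 bound=3 product=9
t=10: arr=1 -> substrate=5 bound=3 product=9
t=11: arr=1 -> substrate=6 bound=3 product=9
t=12: arr=1 -> substrate=4 bound=3 product=12

Answer: 3 3 3 3 3 3 3 3 3 3 3 3 3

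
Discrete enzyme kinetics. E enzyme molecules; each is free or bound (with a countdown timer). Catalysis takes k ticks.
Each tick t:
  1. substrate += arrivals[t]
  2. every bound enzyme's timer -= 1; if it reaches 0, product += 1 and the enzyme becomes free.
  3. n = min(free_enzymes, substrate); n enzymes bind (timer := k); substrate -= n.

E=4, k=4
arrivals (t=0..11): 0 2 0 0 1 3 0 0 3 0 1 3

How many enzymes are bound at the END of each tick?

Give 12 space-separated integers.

t=0: arr=0 -> substrate=0 bound=0 product=0
t=1: arr=2 -> substrate=0 bound=2 product=0
t=2: arr=0 -> substrate=0 bound=2 product=0
t=3: arr=0 -> substrate=0 bound=2 product=0
t=4: arr=1 -> substrate=0 bound=3 product=0
t=5: arr=3 -> substrate=0 bound=4 product=2
t=6: arr=0 -> substrate=0 bound=4 product=2
t=7: arr=0 -> substrate=0 bound=4 product=2
t=8: arr=3 -> substrate=2 bound=4 product=3
t=9: arr=0 -> substrate=0 bound=3 product=6
t=10: arr=1 -> substrate=0 bound=4 product=6
t=11: arr=3 -> substrate=3 bound=4 product=6

Answer: 0 2 2 2 3 4 4 4 4 3 4 4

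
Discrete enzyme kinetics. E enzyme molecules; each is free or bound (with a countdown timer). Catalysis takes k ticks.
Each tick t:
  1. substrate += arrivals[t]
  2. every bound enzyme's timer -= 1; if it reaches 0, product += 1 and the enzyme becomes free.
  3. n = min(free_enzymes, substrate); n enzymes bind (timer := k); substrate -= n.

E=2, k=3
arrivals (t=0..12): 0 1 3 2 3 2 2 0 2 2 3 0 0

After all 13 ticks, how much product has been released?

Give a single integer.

t=0: arr=0 -> substrate=0 bound=0 product=0
t=1: arr=1 -> substrate=0 bound=1 product=0
t=2: arr=3 -> substrate=2 bound=2 product=0
t=3: arr=2 -> substrate=4 bound=2 product=0
t=4: arr=3 -> substrate=6 bound=2 product=1
t=5: arr=2 -> substrate=7 bound=2 product=2
t=6: arr=2 -> substrate=9 bound=2 product=2
t=7: arr=0 -> substrate=8 bound=2 product=3
t=8: arr=2 -> substrate=9 bound=2 product=4
t=9: arr=2 -> substrate=11 bound=2 product=4
t=10: arr=3 -> substrate=13 bound=2 product=5
t=11: arr=0 -> substrate=12 bound=2 product=6
t=12: arr=0 -> substrate=12 bound=2 product=6

Answer: 6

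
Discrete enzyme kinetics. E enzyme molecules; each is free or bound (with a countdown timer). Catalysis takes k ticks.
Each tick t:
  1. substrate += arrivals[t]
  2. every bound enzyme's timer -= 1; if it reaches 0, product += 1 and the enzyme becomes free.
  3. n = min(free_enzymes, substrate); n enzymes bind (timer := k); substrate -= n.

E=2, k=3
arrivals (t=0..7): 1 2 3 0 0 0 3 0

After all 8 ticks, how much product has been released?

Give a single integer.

t=0: arr=1 -> substrate=0 bound=1 product=0
t=1: arr=2 -> substrate=1 bound=2 product=0
t=2: arr=3 -> substrate=4 bound=2 product=0
t=3: arr=0 -> substrate=3 bound=2 product=1
t=4: arr=0 -> substrate=2 bound=2 product=2
t=5: arr=0 -> substrate=2 bound=2 product=2
t=6: arr=3 -> substrate=4 bound=2 product=3
t=7: arr=0 -> substrate=3 bound=2 product=4

Answer: 4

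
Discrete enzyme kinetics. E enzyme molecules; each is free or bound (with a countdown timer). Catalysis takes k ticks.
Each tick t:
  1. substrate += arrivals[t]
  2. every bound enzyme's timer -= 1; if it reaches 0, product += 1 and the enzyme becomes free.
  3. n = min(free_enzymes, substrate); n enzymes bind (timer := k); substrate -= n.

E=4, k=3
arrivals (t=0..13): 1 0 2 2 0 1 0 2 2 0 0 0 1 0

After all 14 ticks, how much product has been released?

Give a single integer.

Answer: 10

Derivation:
t=0: arr=1 -> substrate=0 bound=1 product=0
t=1: arr=0 -> substrate=0 bound=1 product=0
t=2: arr=2 -> substrate=0 bound=3 product=0
t=3: arr=2 -> substrate=0 bound=4 product=1
t=4: arr=0 -> substrate=0 bound=4 product=1
t=5: arr=1 -> substrate=0 bound=3 product=3
t=6: arr=0 -> substrate=0 bound=1 product=5
t=7: arr=2 -> substrate=0 bound=3 product=5
t=8: arr=2 -> substrate=0 bound=4 product=6
t=9: arr=0 -> substrate=0 bound=4 product=6
t=10: arr=0 -> substrate=0 bound=2 product=8
t=11: arr=0 -> substrate=0 bound=0 product=10
t=12: arr=1 -> substrate=0 bound=1 product=10
t=13: arr=0 -> substrate=0 bound=1 product=10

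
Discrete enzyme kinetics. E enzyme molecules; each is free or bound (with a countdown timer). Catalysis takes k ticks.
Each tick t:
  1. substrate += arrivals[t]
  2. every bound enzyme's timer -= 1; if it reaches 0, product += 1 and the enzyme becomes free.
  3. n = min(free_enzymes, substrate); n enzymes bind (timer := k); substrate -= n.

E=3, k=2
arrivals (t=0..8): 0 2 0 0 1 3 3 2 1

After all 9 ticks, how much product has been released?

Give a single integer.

Answer: 6

Derivation:
t=0: arr=0 -> substrate=0 bound=0 product=0
t=1: arr=2 -> substrate=0 bound=2 product=0
t=2: arr=0 -> substrate=0 bound=2 product=0
t=3: arr=0 -> substrate=0 bound=0 product=2
t=4: arr=1 -> substrate=0 bound=1 product=2
t=5: arr=3 -> substrate=1 bound=3 product=2
t=6: arr=3 -> substrate=3 bound=3 product=3
t=7: arr=2 -> substrate=3 bound=3 product=5
t=8: arr=1 -> substrate=3 bound=3 product=6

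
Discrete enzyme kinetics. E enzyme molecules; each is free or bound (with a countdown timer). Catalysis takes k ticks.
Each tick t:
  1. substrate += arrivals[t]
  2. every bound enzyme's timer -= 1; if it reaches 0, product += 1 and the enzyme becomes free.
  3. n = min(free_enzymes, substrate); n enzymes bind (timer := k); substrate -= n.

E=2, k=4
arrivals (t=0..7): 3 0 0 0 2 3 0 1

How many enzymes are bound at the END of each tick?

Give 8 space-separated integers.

t=0: arr=3 -> substrate=1 bound=2 product=0
t=1: arr=0 -> substrate=1 bound=2 product=0
t=2: arr=0 -> substrate=1 bound=2 product=0
t=3: arr=0 -> substrate=1 bound=2 product=0
t=4: arr=2 -> substrate=1 bound=2 product=2
t=5: arr=3 -> substrate=4 bound=2 product=2
t=6: arr=0 -> substrate=4 bound=2 product=2
t=7: arr=1 -> substrate=5 bound=2 product=2

Answer: 2 2 2 2 2 2 2 2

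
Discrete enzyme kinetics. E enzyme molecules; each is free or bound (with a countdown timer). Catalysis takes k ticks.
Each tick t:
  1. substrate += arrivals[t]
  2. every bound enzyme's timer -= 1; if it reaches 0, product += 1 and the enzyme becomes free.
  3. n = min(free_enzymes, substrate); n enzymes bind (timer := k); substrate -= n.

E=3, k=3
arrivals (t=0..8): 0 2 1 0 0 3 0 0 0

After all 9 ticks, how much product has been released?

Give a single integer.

t=0: arr=0 -> substrate=0 bound=0 product=0
t=1: arr=2 -> substrate=0 bound=2 product=0
t=2: arr=1 -> substrate=0 bound=3 product=0
t=3: arr=0 -> substrate=0 bound=3 product=0
t=4: arr=0 -> substrate=0 bound=1 product=2
t=5: arr=3 -> substrate=0 bound=3 product=3
t=6: arr=0 -> substrate=0 bound=3 product=3
t=7: arr=0 -> substrate=0 bound=3 product=3
t=8: arr=0 -> substrate=0 bound=0 product=6

Answer: 6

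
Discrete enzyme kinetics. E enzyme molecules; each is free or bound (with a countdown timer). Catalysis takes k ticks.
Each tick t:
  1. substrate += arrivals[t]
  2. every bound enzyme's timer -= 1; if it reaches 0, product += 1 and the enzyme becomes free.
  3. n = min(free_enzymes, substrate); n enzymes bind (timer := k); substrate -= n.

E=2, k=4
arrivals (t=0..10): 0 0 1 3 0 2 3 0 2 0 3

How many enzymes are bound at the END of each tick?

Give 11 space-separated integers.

Answer: 0 0 1 2 2 2 2 2 2 2 2

Derivation:
t=0: arr=0 -> substrate=0 bound=0 product=0
t=1: arr=0 -> substrate=0 bound=0 product=0
t=2: arr=1 -> substrate=0 bound=1 product=0
t=3: arr=3 -> substrate=2 bound=2 product=0
t=4: arr=0 -> substrate=2 bound=2 product=0
t=5: arr=2 -> substrate=4 bound=2 product=0
t=6: arr=3 -> substrate=6 bound=2 product=1
t=7: arr=0 -> substrate=5 bound=2 product=2
t=8: arr=2 -> substrate=7 bound=2 product=2
t=9: arr=0 -> substrate=7 bound=2 product=2
t=10: arr=3 -> substrate=9 bound=2 product=3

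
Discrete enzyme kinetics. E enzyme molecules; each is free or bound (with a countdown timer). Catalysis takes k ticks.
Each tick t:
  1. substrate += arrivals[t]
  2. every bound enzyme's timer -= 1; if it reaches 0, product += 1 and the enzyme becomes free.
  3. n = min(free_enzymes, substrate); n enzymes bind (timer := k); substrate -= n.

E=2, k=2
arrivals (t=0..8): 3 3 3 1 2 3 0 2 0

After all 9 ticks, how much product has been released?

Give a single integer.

t=0: arr=3 -> substrate=1 bound=2 product=0
t=1: arr=3 -> substrate=4 bound=2 product=0
t=2: arr=3 -> substrate=5 bound=2 product=2
t=3: arr=1 -> substrate=6 bound=2 product=2
t=4: arr=2 -> substrate=6 bound=2 product=4
t=5: arr=3 -> substrate=9 bound=2 product=4
t=6: arr=0 -> substrate=7 bound=2 product=6
t=7: arr=2 -> substrate=9 bound=2 product=6
t=8: arr=0 -> substrate=7 bound=2 product=8

Answer: 8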